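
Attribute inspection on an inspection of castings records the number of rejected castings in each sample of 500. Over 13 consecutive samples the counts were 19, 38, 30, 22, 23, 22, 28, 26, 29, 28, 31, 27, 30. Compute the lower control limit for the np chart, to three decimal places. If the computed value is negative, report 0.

11.951

p̄ = Σdᵢ / (k·n) = 353 / (13 × 500) = 0.05431
LCL = np̄ − 3·√(np̄(1−p̄)) = 27.1538 − 3 × 5.0675 = 11.9515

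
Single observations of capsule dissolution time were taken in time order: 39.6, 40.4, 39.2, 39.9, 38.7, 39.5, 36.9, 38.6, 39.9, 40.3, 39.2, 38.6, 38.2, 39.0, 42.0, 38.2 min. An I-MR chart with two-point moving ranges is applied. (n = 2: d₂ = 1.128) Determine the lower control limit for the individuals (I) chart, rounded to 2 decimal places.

X̄ = (39.6 + 40.4 + 39.2 + 39.9 + 38.7 + 39.5 + 36.9 + 38.6 + 39.9 + 40.3 + 39.2 + 38.6 + 38.2 + 39.0 + 42.0 + 38.2) / 16 = 39.2625
Moving ranges: 0.8, 1.2, 0.7, 1.2, 0.8, 2.6, 1.7, 1.3, 0.4, 1.1, 0.6, 0.4, 0.8, 3.0, 3.8; M̄R̄ = 20.4000 / 15 = 1.3600
LCL = X̄ − 3·M̄R̄/d₂ = 39.2625 − 3 × 1.3600 / 1.128 = 35.6455

35.65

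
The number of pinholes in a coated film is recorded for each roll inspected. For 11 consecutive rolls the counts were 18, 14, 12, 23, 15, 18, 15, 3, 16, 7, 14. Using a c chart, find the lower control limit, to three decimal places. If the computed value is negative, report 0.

c̄ = (18 + 14 + 12 + 23 + 15 + 18 + 15 + 3 + 16 + 7 + 14) / 11 = 155 / 11 = 14.0909
LCL = c̄ − 3√c̄ = 14.0909 − 3 × 3.7538 = 2.8296

2.830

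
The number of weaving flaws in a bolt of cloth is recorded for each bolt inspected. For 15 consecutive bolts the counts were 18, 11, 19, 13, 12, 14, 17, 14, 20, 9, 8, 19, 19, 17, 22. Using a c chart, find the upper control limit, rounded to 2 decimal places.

27.26

c̄ = (18 + 11 + 19 + 13 + 12 + 14 + 17 + 14 + 20 + 9 + 8 + 19 + 19 + 17 + 22) / 15 = 232 / 15 = 15.4667
UCL = c̄ + 3√c̄ = 15.4667 + 3 × √15.4667 = 15.4667 + 3 × 3.9328 = 27.2650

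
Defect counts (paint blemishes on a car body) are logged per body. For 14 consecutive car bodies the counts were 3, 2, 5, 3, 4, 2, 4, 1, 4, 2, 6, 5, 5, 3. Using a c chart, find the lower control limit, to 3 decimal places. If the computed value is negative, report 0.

c̄ = (3 + 2 + 5 + 3 + 4 + 2 + 4 + 1 + 4 + 2 + 6 + 5 + 5 + 3) / 14 = 49 / 14 = 3.5000
LCL = c̄ − 3√c̄ = 3.5000 − 3 × 1.8708 = -2.1125 → 0 (cannot be negative)

0.000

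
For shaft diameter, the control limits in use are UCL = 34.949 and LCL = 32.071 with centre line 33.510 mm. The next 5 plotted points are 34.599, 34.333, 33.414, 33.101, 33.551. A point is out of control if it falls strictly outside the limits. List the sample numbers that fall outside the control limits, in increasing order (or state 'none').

none

All 5 points lie within [32.071, 34.949].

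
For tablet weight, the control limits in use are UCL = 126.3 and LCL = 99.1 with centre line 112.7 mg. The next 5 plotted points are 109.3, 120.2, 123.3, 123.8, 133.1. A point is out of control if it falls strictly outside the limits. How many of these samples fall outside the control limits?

1

Compare each point to [99.1, 126.3]: sample 5 = 133.1 > UCL.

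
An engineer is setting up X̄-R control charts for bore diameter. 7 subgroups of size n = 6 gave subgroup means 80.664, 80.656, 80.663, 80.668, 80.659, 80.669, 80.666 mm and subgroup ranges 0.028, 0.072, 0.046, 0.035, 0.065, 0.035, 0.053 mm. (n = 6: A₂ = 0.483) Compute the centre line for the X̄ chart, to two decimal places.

80.66

X̄̄ = (80.664 + 80.656 + 80.663 + 80.668 + 80.659 + 80.669 + 80.666) / 7 = 564.6450 / 7 = 80.6636
CL = X̄̄ = 80.6636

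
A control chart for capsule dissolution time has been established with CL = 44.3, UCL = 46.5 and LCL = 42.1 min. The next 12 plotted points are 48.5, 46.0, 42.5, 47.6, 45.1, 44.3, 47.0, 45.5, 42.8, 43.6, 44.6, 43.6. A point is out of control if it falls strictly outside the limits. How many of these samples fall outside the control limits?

Compare each point to [42.1, 46.5]: sample 1 = 48.5 > UCL; sample 4 = 47.6 > UCL; sample 7 = 47.0 > UCL.

3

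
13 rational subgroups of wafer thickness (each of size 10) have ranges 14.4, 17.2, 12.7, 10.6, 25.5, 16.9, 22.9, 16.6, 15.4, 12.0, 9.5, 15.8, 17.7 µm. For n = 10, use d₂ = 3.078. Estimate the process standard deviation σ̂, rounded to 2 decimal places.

R̄ = (14.4 + 17.2 + 12.7 + 10.6 + 25.5 + 16.9 + 22.9 + 16.6 + 15.4 + 12.0 + 9.5 + 15.8 + 17.7) / 13 = 15.9385
σ̂ = R̄ / d₂ = 15.9385 / 3.078 = 5.1782

5.18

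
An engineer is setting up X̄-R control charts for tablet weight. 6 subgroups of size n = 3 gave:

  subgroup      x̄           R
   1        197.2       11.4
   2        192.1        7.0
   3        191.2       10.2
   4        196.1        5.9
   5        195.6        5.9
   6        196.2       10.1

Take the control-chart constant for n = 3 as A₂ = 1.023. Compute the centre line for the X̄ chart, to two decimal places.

194.73

X̄̄ = (197.2 + 192.1 + 191.2 + 196.1 + 195.6 + 196.2) / 6 = 1168.4000 / 6 = 194.7333
CL = X̄̄ = 194.7333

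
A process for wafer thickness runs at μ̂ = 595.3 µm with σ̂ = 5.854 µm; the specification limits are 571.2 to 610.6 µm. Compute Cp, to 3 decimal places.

Cp = (USL − LSL) / (6σ̂) = (610.6 − 571.2) / (6 × 5.854) = 39.4000 / 35.1240 = 1.1217

1.122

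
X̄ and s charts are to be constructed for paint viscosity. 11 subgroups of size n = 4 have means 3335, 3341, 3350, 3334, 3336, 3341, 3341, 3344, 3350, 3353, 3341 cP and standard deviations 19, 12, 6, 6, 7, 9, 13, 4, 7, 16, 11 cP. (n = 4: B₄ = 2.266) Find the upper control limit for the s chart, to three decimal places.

22.660

s̄ = (19 + 12 + 6 + 6 + 7 + 9 + 13 + 4 + 7 + 16 + 11) / 11 = 10.0000
UCL_s = B₄·s̄ = 2.266 × 10.0000 = 22.6600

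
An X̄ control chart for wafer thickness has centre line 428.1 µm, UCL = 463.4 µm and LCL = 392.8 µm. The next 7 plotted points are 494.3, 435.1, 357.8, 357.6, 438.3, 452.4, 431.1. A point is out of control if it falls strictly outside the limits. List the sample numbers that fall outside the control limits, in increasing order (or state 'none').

1, 3, 4

Compare each point to [392.8, 463.4]: sample 1 = 494.3 > UCL; sample 3 = 357.8 < LCL; sample 4 = 357.6 < LCL.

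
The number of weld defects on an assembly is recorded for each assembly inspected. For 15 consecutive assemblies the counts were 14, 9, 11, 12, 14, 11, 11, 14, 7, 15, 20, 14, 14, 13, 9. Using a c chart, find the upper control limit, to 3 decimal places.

c̄ = (14 + 9 + 11 + 12 + 14 + 11 + 11 + 14 + 7 + 15 + 20 + 14 + 14 + 13 + 9) / 15 = 188 / 15 = 12.5333
UCL = c̄ + 3√c̄ = 12.5333 + 3 × √12.5333 = 12.5333 + 3 × 3.5402 = 23.1541

23.154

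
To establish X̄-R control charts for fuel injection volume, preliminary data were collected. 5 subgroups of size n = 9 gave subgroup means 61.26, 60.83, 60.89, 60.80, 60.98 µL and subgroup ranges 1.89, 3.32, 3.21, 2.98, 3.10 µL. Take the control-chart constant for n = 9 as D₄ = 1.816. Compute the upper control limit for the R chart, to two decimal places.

R̄ = (1.89 + 3.32 + 3.21 + 2.98 + 3.10) / 5 = 14.5000 / 5 = 2.9000
UCL_R = D₄·R̄ = 1.816 × 2.9000 = 5.2664

5.27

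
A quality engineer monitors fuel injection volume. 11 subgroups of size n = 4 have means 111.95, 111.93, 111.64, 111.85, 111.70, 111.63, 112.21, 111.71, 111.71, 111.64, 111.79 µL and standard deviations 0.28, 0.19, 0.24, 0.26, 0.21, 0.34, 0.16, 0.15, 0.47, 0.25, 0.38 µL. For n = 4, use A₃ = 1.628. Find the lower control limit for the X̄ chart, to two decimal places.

111.36

X̄̄ = (111.95 + 111.93 + 111.64 + 111.85 + 111.70 + 111.63 + 112.21 + 111.71 + 111.71 + 111.64 + 111.79) / 11 = 111.7964
s̄ = (0.28 + 0.19 + 0.24 + 0.26 + 0.21 + 0.34 + 0.16 + 0.15 + 0.47 + 0.25 + 0.38) / 11 = 0.2664
LCL = X̄̄ − A₃·s̄ = 111.7964 − 1.628 × 0.2664 = 111.3627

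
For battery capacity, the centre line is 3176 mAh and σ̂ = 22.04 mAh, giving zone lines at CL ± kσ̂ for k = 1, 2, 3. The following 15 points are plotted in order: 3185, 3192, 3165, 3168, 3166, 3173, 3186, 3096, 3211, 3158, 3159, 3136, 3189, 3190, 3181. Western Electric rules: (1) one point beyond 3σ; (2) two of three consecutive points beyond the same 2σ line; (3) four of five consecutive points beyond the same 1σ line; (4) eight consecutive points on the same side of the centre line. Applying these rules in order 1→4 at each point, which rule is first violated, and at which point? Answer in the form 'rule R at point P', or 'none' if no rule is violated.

rule 1 at point 8

Zone of each point (C = within 1σ̂, B = 1σ̂–2σ̂, A = 2σ̂–3σ̂, * = beyond 3σ̂; sign = side of CL): 1:+C, 2:+C, 3:-C, 4:-C, 5:-C, 6:-C, 7:+C, 8:-*, 9:+B, 10:-C, 11:-C, 12:-B, 13:+C, 14:+C, 15:+C
Rule 1 (one point beyond the 3σ limits) is satisfied at point 8.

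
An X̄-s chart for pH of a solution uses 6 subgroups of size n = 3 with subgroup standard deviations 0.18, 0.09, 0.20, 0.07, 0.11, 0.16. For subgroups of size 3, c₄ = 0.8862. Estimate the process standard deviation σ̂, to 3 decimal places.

0.152

s̄ = (0.18 + 0.09 + 0.20 + 0.07 + 0.11 + 0.16) / 6 = 0.1350
σ̂ = s̄ / c₄ = 0.1350 / 0.8862 = 0.1523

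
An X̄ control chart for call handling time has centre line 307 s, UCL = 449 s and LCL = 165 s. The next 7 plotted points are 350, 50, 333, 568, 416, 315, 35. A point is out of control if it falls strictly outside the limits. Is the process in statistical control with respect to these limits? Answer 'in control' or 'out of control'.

out of control

Compare each point to [165, 449]: sample 2 = 50 < LCL; sample 4 = 568 > UCL; sample 7 = 35 < LCL.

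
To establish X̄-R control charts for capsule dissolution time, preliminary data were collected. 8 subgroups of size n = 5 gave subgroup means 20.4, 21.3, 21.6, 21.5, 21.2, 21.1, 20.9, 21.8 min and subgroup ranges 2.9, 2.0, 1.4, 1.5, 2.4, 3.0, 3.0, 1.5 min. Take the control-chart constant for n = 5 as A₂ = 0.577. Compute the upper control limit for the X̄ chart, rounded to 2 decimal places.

22.50

X̄̄ = (20.4 + 21.3 + 21.6 + 21.5 + 21.2 + 21.1 + 20.9 + 21.8) / 8 = 169.8000 / 8 = 21.2250
R̄ = (2.9 + 2.0 + 1.4 + 1.5 + 2.4 + 3.0 + 3.0 + 1.5) / 8 = 17.7000 / 8 = 2.2125
UCL = X̄̄ + A₂·R̄ = 21.2250 + 0.577 × 2.2125 = 22.5016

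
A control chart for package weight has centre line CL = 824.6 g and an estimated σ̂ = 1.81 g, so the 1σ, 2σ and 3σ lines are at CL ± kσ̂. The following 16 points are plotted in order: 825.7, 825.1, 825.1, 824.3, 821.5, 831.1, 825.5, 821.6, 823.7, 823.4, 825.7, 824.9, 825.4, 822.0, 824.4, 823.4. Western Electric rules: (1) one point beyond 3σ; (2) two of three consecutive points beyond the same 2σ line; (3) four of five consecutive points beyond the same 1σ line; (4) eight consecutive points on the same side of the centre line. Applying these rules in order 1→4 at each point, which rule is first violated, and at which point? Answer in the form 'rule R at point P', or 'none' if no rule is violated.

rule 1 at point 6

Zone of each point (C = within 1σ̂, B = 1σ̂–2σ̂, A = 2σ̂–3σ̂, * = beyond 3σ̂; sign = side of CL): 1:+C, 2:+C, 3:+C, 4:-C, 5:-B, 6:+*, 7:+C, 8:-B, 9:-C, 10:-C, 11:+C, 12:+C, 13:+C, 14:-B, 15:-C, 16:-C
Rule 1 (one point beyond the 3σ limits) is satisfied at point 6.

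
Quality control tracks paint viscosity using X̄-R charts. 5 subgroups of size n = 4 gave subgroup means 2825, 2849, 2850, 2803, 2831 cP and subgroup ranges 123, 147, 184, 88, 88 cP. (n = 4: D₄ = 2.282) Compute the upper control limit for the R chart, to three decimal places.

287.532

R̄ = (123 + 147 + 184 + 88 + 88) / 5 = 630.0000 / 5 = 126.0000
UCL_R = D₄·R̄ = 2.282 × 126.0000 = 287.5320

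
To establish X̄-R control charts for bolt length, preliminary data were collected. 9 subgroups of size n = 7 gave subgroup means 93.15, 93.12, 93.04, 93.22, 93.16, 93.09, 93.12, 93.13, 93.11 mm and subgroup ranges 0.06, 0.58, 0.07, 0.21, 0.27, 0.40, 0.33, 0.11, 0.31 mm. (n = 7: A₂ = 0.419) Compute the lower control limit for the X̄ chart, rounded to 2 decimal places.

93.02

X̄̄ = (93.15 + 93.12 + 93.04 + 93.22 + 93.16 + 93.09 + 93.12 + 93.13 + 93.11) / 9 = 838.1400 / 9 = 93.1267
R̄ = (0.06 + 0.58 + 0.07 + 0.21 + 0.27 + 0.40 + 0.33 + 0.11 + 0.31) / 9 = 2.3400 / 9 = 0.2600
LCL = X̄̄ − A₂·R̄ = 93.1267 − 0.419 × 0.2600 = 93.0177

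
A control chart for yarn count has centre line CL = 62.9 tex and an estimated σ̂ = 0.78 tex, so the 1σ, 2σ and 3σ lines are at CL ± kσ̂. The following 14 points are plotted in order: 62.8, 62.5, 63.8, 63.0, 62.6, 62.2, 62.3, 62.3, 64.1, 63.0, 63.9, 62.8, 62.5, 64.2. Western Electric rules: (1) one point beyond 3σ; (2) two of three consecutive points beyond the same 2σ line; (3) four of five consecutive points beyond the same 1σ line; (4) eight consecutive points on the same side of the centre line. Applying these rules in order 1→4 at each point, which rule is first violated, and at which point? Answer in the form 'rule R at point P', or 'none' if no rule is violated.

none

Zone of each point (C = within 1σ̂, B = 1σ̂–2σ̂, A = 2σ̂–3σ̂, * = beyond 3σ̂; sign = side of CL): 1:-C, 2:-C, 3:+B, 4:+C, 5:-C, 6:-C, 7:-C, 8:-C, 9:+B, 10:+C, 11:+B, 12:-C, 13:-C, 14:+B
No rule fires across all 14 points.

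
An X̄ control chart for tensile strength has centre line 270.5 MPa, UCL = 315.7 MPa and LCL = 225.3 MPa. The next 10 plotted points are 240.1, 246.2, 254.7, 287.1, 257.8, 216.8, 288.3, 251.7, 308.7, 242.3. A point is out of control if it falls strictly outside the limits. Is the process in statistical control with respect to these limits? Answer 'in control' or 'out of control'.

Compare each point to [225.3, 315.7]: sample 6 = 216.8 < LCL.

out of control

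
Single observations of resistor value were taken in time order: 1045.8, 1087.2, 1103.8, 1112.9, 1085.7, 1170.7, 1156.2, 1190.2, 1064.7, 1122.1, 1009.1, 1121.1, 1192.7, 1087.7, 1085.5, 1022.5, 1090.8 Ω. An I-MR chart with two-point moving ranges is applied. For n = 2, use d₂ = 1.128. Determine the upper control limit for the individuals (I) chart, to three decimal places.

1260.079

X̄ = (1045.8 + 1087.2 + 1103.8 + 1112.9 + 1085.7 + 1170.7 + 1156.2 + 1190.2 + 1064.7 + 1122.1 + 1009.1 + 1121.1 + 1192.7 + 1087.7 + 1085.5 + 1022.5 + 1090.8) / 17 = 1102.8647
Moving ranges: 41.4, 16.6, 9.1, 27.2, 85.0, 14.5, 34.0, 125.5, 57.4, 113.0, 112.0, 71.6, 105.0, 2.2, 63.0, 68.3; M̄R̄ = 945.8000 / 16 = 59.1125
UCL = X̄ + 3·M̄R̄/d₂ = 1102.8647 + 3 × 59.1125 / 1.128 = 1260.0788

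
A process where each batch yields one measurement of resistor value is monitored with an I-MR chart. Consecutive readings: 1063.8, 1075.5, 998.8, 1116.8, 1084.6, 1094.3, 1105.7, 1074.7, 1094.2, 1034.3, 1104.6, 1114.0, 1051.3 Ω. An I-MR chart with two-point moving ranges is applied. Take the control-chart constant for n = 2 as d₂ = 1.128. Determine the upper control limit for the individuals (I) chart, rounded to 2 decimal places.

1191.48

X̄ = (1063.8 + 1075.5 + 998.8 + 1116.8 + 1084.6 + 1094.3 + 1105.7 + 1074.7 + 1094.2 + 1034.3 + 1104.6 + 1114.0 + 1051.3) / 13 = 1077.8923
Moving ranges: 11.7, 76.7, 118.0, 32.2, 9.7, 11.4, 31.0, 19.5, 59.9, 70.3, 9.4, 62.7; M̄R̄ = 512.5000 / 12 = 42.7083
UCL = X̄ + 3·M̄R̄/d₂ = 1077.8923 + 3 × 42.7083 / 1.128 = 1191.4783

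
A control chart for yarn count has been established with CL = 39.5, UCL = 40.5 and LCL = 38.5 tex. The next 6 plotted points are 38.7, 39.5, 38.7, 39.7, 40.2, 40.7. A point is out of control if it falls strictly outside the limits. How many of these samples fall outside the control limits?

Compare each point to [38.5, 40.5]: sample 6 = 40.7 > UCL.

1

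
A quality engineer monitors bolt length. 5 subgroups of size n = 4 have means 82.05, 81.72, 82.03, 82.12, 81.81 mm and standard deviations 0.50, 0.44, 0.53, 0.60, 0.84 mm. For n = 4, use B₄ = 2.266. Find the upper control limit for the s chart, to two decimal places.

1.32

s̄ = (0.50 + 0.44 + 0.53 + 0.60 + 0.84) / 5 = 0.5820
UCL_s = B₄·s̄ = 2.266 × 0.5820 = 1.3188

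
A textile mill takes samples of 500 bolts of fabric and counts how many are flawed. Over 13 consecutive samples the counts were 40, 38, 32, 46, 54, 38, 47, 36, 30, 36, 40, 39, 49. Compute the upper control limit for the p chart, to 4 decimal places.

0.1173

p̄ = Σdᵢ / (k·n) = 525 / (13 × 500) = 0.08077
UCL = p̄ + 3·√(p̄(1−p̄)/n) = 0.08077 + 3 × √(0.08077×0.91923/500) = 0.08077 + 3 × 0.01219 = 0.11733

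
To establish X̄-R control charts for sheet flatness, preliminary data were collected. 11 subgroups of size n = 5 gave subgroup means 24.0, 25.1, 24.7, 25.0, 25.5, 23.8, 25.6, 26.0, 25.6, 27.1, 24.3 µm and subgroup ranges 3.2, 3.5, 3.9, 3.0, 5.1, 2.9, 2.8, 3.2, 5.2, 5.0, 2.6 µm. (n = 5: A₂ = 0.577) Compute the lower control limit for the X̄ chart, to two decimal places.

23.04

X̄̄ = (24.0 + 25.1 + 24.7 + 25.0 + 25.5 + 23.8 + 25.6 + 26.0 + 25.6 + 27.1 + 24.3) / 11 = 276.7000 / 11 = 25.1545
R̄ = (3.2 + 3.5 + 3.9 + 3.0 + 5.1 + 2.9 + 2.8 + 3.2 + 5.2 + 5.0 + 2.6) / 11 = 40.4000 / 11 = 3.6727
LCL = X̄̄ − A₂·R̄ = 25.1545 − 0.577 × 3.6727 = 23.0354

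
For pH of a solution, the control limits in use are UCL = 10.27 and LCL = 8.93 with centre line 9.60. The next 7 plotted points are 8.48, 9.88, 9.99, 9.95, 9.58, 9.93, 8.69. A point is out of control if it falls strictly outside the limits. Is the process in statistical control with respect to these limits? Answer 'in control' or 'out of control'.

out of control

Compare each point to [8.93, 10.27]: sample 1 = 8.48 < LCL; sample 7 = 8.69 < LCL.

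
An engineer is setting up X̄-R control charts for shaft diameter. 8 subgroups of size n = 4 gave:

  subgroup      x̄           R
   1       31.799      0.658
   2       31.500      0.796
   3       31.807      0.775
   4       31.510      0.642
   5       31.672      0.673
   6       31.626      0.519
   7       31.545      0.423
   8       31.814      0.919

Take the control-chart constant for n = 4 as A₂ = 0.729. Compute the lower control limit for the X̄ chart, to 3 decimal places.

X̄̄ = (31.799 + 31.500 + 31.807 + 31.510 + 31.672 + 31.626 + 31.545 + 31.814) / 8 = 253.2730 / 8 = 31.6591
R̄ = (0.658 + 0.796 + 0.775 + 0.642 + 0.673 + 0.519 + 0.423 + 0.919) / 8 = 5.4050 / 8 = 0.6756
LCL = X̄̄ − A₂·R̄ = 31.6591 − 0.729 × 0.6756 = 31.1666

31.167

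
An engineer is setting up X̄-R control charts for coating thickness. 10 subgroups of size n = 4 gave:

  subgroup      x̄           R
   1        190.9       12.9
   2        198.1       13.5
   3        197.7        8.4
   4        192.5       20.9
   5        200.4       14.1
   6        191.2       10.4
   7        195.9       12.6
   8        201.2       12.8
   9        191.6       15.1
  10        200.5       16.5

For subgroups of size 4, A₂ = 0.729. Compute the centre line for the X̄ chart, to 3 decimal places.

X̄̄ = (190.9 + 198.1 + 197.7 + 192.5 + 200.4 + 191.2 + 195.9 + 201.2 + 191.6 + 200.5) / 10 = 1960.0000 / 10 = 196.0000
CL = X̄̄ = 196.0000

196.000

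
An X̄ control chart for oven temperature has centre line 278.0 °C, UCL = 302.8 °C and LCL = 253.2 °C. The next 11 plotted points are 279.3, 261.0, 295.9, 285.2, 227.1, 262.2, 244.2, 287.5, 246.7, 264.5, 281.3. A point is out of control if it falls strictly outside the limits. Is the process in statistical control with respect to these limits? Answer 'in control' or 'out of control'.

Compare each point to [253.2, 302.8]: sample 5 = 227.1 < LCL; sample 7 = 244.2 < LCL; sample 9 = 246.7 < LCL.

out of control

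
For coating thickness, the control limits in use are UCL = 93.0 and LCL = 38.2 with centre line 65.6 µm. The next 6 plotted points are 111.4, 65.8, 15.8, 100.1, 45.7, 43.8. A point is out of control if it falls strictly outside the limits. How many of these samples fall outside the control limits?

3

Compare each point to [38.2, 93.0]: sample 1 = 111.4 > UCL; sample 3 = 15.8 < LCL; sample 4 = 100.1 > UCL.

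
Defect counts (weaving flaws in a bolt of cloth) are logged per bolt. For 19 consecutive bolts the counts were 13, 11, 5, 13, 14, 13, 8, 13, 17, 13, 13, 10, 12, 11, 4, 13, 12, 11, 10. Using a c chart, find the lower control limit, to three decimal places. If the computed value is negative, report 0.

c̄ = (13 + 11 + 5 + 13 + 14 + 13 + 8 + 13 + 17 + 13 + 13 + 10 + 12 + 11 + 4 + 13 + 12 + 11 + 10) / 19 = 216 / 19 = 11.3684
LCL = c̄ − 3√c̄ = 11.3684 − 3 × 3.3717 = 1.2533

1.253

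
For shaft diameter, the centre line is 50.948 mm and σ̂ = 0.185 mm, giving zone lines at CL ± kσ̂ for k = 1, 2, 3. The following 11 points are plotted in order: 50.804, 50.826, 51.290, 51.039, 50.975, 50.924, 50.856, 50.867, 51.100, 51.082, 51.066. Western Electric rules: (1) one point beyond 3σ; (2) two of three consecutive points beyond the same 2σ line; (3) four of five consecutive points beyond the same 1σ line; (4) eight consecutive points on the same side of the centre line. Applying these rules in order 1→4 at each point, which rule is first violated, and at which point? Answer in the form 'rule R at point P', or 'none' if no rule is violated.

Zone of each point (C = within 1σ̂, B = 1σ̂–2σ̂, A = 2σ̂–3σ̂, * = beyond 3σ̂; sign = side of CL): 1:-C, 2:-C, 3:+B, 4:+C, 5:+C, 6:-C, 7:-C, 8:-C, 9:+C, 10:+C, 11:+C
No rule fires across all 11 points.

none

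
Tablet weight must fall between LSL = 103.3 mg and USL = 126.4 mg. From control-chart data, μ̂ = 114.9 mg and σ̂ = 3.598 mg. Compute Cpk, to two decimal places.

1.07

Cpu = (USL − μ̂) / (3σ̂) = (126.4 − 114.9) / (3 × 3.598) = 1.0654; Cpl = (μ̂ − LSL) / (3σ̂) = (114.9 − 103.3) / (3 × 3.598) = 1.0747; Cpk = min(Cpu, Cpl) = 1.0654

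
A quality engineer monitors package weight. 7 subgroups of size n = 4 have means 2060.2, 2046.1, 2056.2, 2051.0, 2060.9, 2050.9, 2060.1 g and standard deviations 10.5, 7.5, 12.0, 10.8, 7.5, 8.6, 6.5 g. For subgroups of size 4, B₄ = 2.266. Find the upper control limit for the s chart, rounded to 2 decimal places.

20.52

s̄ = (10.5 + 7.5 + 12.0 + 10.8 + 7.5 + 8.6 + 6.5) / 7 = 9.0571
UCL_s = B₄·s̄ = 2.266 × 9.0571 = 20.5235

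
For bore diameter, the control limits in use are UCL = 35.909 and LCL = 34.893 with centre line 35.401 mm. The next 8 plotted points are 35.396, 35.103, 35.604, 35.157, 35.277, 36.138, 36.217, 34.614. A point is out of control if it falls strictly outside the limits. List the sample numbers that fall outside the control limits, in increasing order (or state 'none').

6, 7, 8

Compare each point to [34.893, 35.909]: sample 6 = 36.138 > UCL; sample 7 = 36.217 > UCL; sample 8 = 34.614 < LCL.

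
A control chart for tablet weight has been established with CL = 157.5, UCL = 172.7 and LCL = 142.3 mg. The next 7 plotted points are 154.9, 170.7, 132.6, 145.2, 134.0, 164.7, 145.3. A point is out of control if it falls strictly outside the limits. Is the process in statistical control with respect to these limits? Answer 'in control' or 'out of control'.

out of control

Compare each point to [142.3, 172.7]: sample 3 = 132.6 < LCL; sample 5 = 134.0 < LCL.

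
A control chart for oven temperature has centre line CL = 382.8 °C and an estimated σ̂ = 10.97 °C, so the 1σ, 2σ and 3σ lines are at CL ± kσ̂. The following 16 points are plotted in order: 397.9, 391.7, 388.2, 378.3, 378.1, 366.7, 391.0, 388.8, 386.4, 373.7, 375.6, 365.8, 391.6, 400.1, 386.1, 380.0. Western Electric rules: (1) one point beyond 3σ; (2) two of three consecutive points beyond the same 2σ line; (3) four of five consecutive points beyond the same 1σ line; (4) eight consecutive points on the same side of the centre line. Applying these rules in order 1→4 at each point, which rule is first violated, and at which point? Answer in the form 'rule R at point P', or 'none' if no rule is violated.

none

Zone of each point (C = within 1σ̂, B = 1σ̂–2σ̂, A = 2σ̂–3σ̂, * = beyond 3σ̂; sign = side of CL): 1:+B, 2:+C, 3:+C, 4:-C, 5:-C, 6:-B, 7:+C, 8:+C, 9:+C, 10:-C, 11:-C, 12:-B, 13:+C, 14:+B, 15:+C, 16:-C
No rule fires across all 16 points.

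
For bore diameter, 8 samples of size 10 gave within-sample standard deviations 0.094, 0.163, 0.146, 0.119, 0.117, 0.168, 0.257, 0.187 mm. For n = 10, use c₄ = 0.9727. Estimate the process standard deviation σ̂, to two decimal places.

s̄ = (0.094 + 0.163 + 0.146 + 0.119 + 0.117 + 0.168 + 0.257 + 0.187) / 8 = 0.1564
σ̂ = s̄ / c₄ = 0.1564 / 0.9727 = 0.1608

0.16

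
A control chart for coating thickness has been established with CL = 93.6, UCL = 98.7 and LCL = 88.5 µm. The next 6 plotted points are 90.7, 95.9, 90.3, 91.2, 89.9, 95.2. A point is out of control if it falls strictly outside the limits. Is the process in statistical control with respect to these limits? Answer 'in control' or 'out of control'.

All 6 points lie within [88.5, 98.7].

in control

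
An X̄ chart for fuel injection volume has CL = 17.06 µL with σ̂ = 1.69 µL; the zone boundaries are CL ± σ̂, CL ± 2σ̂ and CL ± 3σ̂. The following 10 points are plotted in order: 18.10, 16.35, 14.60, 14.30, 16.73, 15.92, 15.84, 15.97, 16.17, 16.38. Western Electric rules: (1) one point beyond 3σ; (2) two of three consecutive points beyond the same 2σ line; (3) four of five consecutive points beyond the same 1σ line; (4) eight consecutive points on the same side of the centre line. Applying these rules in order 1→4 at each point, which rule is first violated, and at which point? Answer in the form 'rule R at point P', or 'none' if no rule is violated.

Zone of each point (C = within 1σ̂, B = 1σ̂–2σ̂, A = 2σ̂–3σ̂, * = beyond 3σ̂; sign = side of CL): 1:+C, 2:-C, 3:-B, 4:-B, 5:-C, 6:-C, 7:-C, 8:-C, 9:-C, 10:-C
Rule 4 (eight consecutive points on the same side of the centre line) is satisfied at point 9.

rule 4 at point 9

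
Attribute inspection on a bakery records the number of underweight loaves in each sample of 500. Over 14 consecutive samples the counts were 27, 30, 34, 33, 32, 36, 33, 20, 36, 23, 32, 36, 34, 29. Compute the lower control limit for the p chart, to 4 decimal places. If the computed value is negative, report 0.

0.0298

p̄ = Σdᵢ / (k·n) = 435 / (14 × 500) = 0.06214
LCL = p̄ − 3·√(p̄(1−p̄)/n) = 0.06214 − 3 × 0.01080 = 0.02975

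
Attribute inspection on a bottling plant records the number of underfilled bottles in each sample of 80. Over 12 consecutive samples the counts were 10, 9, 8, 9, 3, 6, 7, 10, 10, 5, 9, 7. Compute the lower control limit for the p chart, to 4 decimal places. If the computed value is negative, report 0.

0.0000

p̄ = Σdᵢ / (k·n) = 93 / (12 × 80) = 0.09688
LCL = p̄ − 3·√(p̄(1−p̄)/n) = 0.09688 − 3 × 0.03307 = -0.00234 → 0 (negative, so LCL = 0)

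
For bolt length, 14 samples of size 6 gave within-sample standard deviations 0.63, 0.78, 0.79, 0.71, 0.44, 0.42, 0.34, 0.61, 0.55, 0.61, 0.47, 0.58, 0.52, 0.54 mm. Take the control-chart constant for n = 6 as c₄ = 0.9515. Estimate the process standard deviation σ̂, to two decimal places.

0.60

s̄ = (0.63 + 0.78 + 0.79 + 0.71 + 0.44 + 0.42 + 0.34 + 0.61 + 0.55 + 0.61 + 0.47 + 0.58 + 0.52 + 0.54) / 14 = 0.5707
σ̂ = s̄ / c₄ = 0.5707 / 0.9515 = 0.5998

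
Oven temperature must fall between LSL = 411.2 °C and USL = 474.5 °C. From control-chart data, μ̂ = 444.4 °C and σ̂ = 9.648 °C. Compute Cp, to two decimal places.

1.09

Cp = (USL − LSL) / (6σ̂) = (474.5 − 411.2) / (6 × 9.648) = 63.3000 / 57.8880 = 1.0935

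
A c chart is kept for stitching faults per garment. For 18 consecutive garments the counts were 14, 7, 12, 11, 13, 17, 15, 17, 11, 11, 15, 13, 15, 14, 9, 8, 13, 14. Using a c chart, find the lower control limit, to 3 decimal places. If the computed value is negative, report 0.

2.022

c̄ = (14 + 7 + 12 + 11 + 13 + 17 + 15 + 17 + 11 + 11 + 15 + 13 + 15 + 14 + 9 + 8 + 13 + 14) / 18 = 229 / 18 = 12.7222
LCL = c̄ − 3√c̄ = 12.7222 − 3 × 3.5668 = 2.0218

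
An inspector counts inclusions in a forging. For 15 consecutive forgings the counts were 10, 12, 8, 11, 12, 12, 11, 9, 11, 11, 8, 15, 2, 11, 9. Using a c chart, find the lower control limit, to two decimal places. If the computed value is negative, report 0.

0.58

c̄ = (10 + 12 + 8 + 11 + 12 + 12 + 11 + 9 + 11 + 11 + 8 + 15 + 2 + 11 + 9) / 15 = 152 / 15 = 10.1333
LCL = c̄ − 3√c̄ = 10.1333 − 3 × 3.1833 = 0.5835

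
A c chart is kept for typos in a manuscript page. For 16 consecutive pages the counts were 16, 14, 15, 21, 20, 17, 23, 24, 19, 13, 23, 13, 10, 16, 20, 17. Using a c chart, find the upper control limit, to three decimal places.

c̄ = (16 + 14 + 15 + 21 + 20 + 17 + 23 + 24 + 19 + 13 + 23 + 13 + 10 + 16 + 20 + 17) / 16 = 281 / 16 = 17.5625
UCL = c̄ + 3√c̄ = 17.5625 + 3 × √17.5625 = 17.5625 + 3 × 4.1908 = 30.1348

30.135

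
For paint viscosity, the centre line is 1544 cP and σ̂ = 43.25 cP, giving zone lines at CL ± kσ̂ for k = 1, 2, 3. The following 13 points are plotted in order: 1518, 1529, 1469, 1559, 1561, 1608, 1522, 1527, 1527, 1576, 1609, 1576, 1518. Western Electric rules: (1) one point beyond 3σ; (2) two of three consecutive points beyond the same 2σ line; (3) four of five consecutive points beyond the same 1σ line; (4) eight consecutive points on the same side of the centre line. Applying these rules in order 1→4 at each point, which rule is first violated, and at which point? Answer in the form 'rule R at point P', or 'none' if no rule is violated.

Zone of each point (C = within 1σ̂, B = 1σ̂–2σ̂, A = 2σ̂–3σ̂, * = beyond 3σ̂; sign = side of CL): 1:-C, 2:-C, 3:-B, 4:+C, 5:+C, 6:+B, 7:-C, 8:-C, 9:-C, 10:+C, 11:+B, 12:+C, 13:-C
No rule fires across all 13 points.

none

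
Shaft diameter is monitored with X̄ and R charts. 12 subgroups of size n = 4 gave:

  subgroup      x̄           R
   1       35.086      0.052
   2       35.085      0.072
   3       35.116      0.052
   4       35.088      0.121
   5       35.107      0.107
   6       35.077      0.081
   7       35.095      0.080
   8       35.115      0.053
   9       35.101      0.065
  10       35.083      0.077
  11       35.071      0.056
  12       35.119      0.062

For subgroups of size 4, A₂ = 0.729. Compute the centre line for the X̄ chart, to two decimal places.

X̄̄ = (35.086 + 35.085 + 35.116 + 35.088 + 35.107 + 35.077 + 35.095 + 35.115 + 35.101 + 35.083 + 35.071 + 35.119) / 12 = 421.1430 / 12 = 35.0953
CL = X̄̄ = 35.0953

35.10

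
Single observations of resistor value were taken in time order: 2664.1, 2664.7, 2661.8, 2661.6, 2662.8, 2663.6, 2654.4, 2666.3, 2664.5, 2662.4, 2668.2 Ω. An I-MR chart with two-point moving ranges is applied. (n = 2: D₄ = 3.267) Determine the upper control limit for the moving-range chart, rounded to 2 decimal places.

Moving ranges: 0.6, 2.9, 0.2, 1.2, 0.8, 9.2, 11.9, 1.8, 2.1, 5.8; M̄R̄ = 36.5000 / 10 = 3.6500
UCL_MR = D₄·M̄R̄ = 3.267 × 3.6500 = 11.9245

11.92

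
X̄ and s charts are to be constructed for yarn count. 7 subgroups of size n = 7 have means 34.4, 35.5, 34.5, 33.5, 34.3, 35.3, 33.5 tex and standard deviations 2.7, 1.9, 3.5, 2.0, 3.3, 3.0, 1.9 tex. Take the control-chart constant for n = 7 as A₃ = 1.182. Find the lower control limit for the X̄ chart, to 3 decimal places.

31.338

X̄̄ = (34.4 + 35.5 + 34.5 + 33.5 + 34.3 + 35.3 + 33.5) / 7 = 34.4286
s̄ = (2.7 + 1.9 + 3.5 + 2.0 + 3.3 + 3.0 + 1.9) / 7 = 2.6143
LCL = X̄̄ − A₃·s̄ = 34.4286 − 1.182 × 2.6143 = 31.3385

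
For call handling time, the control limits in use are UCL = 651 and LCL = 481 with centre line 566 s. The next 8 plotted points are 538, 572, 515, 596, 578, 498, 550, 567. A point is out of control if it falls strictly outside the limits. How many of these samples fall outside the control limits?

0

All 8 points lie within [481, 651].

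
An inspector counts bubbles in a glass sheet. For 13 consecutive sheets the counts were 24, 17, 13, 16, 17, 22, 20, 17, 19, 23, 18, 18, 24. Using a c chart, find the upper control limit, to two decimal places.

c̄ = (24 + 17 + 13 + 16 + 17 + 22 + 20 + 17 + 19 + 23 + 18 + 18 + 24) / 13 = 248 / 13 = 19.0769
UCL = c̄ + 3√c̄ = 19.0769 + 3 × √19.0769 = 19.0769 + 3 × 4.3677 = 32.1801

32.18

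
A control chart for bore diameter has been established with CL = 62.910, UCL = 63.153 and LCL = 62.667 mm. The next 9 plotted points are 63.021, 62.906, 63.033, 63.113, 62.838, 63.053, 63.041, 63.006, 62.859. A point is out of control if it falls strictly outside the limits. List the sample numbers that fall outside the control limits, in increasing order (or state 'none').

All 9 points lie within [62.667, 63.153].

none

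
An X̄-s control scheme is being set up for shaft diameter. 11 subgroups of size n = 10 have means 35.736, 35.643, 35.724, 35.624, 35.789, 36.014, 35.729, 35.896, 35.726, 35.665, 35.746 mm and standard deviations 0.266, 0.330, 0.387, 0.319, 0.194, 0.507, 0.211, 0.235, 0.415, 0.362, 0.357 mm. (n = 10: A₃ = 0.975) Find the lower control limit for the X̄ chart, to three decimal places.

35.436

X̄̄ = (35.736 + 35.643 + 35.724 + 35.624 + 35.789 + 36.014 + 35.729 + 35.896 + 35.726 + 35.665 + 35.746) / 11 = 35.7538
s̄ = (0.266 + 0.330 + 0.387 + 0.319 + 0.194 + 0.507 + 0.211 + 0.235 + 0.415 + 0.362 + 0.357) / 11 = 0.3257
LCL = X̄̄ − A₃·s̄ = 35.7538 − 0.975 × 0.3257 = 35.4362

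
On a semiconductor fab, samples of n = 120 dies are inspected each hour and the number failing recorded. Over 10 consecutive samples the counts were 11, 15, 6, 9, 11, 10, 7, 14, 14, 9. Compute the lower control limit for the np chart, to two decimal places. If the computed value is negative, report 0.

p̄ = Σdᵢ / (k·n) = 106 / (10 × 120) = 0.08833
LCL = np̄ − 3·√(np̄(1−p̄)) = 10.6000 − 3 × 3.1086 = 1.2741

1.27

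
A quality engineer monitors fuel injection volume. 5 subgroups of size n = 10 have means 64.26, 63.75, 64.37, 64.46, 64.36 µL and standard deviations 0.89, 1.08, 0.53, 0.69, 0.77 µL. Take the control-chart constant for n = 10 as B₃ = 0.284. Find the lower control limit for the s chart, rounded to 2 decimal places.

s̄ = (0.89 + 1.08 + 0.53 + 0.69 + 0.77) / 5 = 0.7920
LCL_s = B₃·s̄ = 0.284 × 0.7920 = 0.2249

0.22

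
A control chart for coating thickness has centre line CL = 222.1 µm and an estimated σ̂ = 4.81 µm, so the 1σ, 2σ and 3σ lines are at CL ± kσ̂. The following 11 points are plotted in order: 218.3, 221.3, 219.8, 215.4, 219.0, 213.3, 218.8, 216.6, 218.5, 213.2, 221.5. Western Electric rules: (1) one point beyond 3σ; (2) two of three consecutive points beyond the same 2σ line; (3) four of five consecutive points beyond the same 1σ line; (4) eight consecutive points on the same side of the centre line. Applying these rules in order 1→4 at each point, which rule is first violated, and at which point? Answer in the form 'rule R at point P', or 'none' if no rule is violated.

rule 4 at point 8

Zone of each point (C = within 1σ̂, B = 1σ̂–2σ̂, A = 2σ̂–3σ̂, * = beyond 3σ̂; sign = side of CL): 1:-C, 2:-C, 3:-C, 4:-B, 5:-C, 6:-B, 7:-C, 8:-B, 9:-C, 10:-B, 11:-C
Rule 4 (eight consecutive points on the same side of the centre line) is satisfied at point 8.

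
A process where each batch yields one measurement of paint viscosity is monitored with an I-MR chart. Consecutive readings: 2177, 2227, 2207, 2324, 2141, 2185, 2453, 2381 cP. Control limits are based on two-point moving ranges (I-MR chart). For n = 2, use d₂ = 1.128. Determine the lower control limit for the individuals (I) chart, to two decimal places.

X̄ = (2177 + 2227 + 2207 + 2324 + 2141 + 2185 + 2453 + 2381) / 8 = 2261.8750
Moving ranges: 50, 20, 117, 183, 44, 268, 72; M̄R̄ = 754.0000 / 7 = 107.7143
LCL = X̄ − 3·M̄R̄/d₂ = 2261.8750 − 3 × 107.7143 / 1.128 = 1975.4008

1975.40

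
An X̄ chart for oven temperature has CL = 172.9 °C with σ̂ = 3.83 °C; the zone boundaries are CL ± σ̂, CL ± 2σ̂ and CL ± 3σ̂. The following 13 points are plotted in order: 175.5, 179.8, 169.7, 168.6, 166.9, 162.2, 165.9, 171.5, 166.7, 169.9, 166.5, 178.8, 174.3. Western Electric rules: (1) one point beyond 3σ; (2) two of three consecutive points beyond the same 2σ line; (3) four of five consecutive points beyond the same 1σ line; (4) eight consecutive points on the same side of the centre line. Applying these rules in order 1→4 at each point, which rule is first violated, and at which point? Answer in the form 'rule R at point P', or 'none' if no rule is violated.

Zone of each point (C = within 1σ̂, B = 1σ̂–2σ̂, A = 2σ̂–3σ̂, * = beyond 3σ̂; sign = side of CL): 1:+C, 2:+B, 3:-C, 4:-B, 5:-B, 6:-A, 7:-B, 8:-C, 9:-B, 10:-C, 11:-B, 12:+B, 13:+C
Rule 3 (four of five consecutive points beyond the same 1σ limit) is satisfied at point 7.

rule 3 at point 7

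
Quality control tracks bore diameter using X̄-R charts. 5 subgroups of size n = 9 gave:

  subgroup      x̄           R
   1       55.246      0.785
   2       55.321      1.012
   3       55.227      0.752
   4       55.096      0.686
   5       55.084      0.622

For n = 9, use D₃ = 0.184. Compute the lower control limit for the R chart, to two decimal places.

R̄ = (0.785 + 1.012 + 0.752 + 0.686 + 0.622) / 5 = 3.8570 / 5 = 0.7714
LCL_R = D₃·R̄ = 0.184 × 0.7714 = 0.1419

0.14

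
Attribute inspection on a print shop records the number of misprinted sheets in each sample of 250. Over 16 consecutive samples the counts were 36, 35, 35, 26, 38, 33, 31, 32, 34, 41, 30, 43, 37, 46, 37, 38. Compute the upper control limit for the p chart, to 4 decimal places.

0.2094

p̄ = Σdᵢ / (k·n) = 572 / (16 × 250) = 0.14300
UCL = p̄ + 3·√(p̄(1−p̄)/n) = 0.14300 + 3 × √(0.14300×0.85700/250) = 0.14300 + 3 × 0.02214 = 0.20942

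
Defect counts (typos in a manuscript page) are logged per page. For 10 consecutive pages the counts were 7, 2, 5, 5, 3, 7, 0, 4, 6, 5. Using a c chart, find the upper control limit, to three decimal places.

10.693

c̄ = (7 + 2 + 5 + 5 + 3 + 7 + 0 + 4 + 6 + 5) / 10 = 44 / 10 = 4.4000
UCL = c̄ + 3√c̄ = 4.4000 + 3 × √4.4000 = 4.4000 + 3 × 2.0976 = 10.6929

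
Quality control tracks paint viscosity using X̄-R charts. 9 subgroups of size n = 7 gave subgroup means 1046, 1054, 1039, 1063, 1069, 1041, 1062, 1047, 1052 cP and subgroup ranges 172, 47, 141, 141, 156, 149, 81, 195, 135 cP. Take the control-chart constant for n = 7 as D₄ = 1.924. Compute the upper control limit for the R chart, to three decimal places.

260.168

R̄ = (172 + 47 + 141 + 141 + 156 + 149 + 81 + 195 + 135) / 9 = 1217.0000 / 9 = 135.2222
UCL_R = D₄·R̄ = 1.924 × 135.2222 = 260.1676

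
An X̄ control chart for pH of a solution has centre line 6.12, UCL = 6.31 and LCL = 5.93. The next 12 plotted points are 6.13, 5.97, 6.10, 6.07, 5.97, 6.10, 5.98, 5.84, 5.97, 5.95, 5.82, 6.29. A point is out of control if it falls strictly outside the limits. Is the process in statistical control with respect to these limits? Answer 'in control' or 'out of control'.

Compare each point to [5.93, 6.31]: sample 8 = 5.84 < LCL; sample 11 = 5.82 < LCL.

out of control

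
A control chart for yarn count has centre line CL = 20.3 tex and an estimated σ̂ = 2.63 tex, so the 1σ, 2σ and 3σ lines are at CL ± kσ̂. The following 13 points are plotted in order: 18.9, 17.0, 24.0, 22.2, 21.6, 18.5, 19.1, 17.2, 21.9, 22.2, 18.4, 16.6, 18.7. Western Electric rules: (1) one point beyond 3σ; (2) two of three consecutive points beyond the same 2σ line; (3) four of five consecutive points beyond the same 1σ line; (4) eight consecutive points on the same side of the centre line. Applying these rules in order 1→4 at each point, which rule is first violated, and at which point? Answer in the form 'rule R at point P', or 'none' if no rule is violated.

none

Zone of each point (C = within 1σ̂, B = 1σ̂–2σ̂, A = 2σ̂–3σ̂, * = beyond 3σ̂; sign = side of CL): 1:-C, 2:-B, 3:+B, 4:+C, 5:+C, 6:-C, 7:-C, 8:-B, 9:+C, 10:+C, 11:-C, 12:-B, 13:-C
No rule fires across all 13 points.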